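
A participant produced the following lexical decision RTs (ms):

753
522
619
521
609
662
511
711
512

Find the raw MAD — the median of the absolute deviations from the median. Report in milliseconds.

88 ms

Sorted: 511, 512, 521, 522, 609, 619, 662, 711, 753 → median = 609
|x − 609|: 144, 87, 10, 88, 0, 53, 98, 102, 97
Sorted deviations: 0, 10, 53, 87, 88, 97, 98, 102, 144 → MAD = 88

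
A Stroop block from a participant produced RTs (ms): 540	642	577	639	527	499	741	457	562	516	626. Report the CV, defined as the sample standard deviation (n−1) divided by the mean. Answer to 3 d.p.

n = 11, Σ = 6326, M = 575.0909
Σ(x−M)² = 65624.909; s = √(65624.909/10) = 81.0092
CV = 81.0092 / 575.0909 = 0.14086

0.141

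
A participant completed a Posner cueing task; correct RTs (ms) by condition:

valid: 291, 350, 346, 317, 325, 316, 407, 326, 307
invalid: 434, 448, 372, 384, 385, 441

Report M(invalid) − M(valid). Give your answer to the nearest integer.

M(valid) = 2985/9 = 331.667
M(invalid) = 2464/6 = 410.667
Difference = 410.667 − 331.667 = 79.000 ms

79 ms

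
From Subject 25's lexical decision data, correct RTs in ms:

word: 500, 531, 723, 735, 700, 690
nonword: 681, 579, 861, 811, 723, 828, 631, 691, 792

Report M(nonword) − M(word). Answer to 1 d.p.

86.5 ms

M(word) = 3879/6 = 646.500
M(nonword) = 6597/9 = 733.000
Difference = 733.000 − 646.500 = 86.500 ms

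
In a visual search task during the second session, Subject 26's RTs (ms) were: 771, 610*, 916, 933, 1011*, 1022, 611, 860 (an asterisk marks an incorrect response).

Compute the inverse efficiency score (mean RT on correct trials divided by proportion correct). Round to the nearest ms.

Correct trials (n=6): 771, 916, 933, 1022, 611, 860
Mean correct RT = 5113/6 = 852.1667 ms
Proportion correct = 6/8
IES = 852.1667 / (6/8) = 1136.222 ms

1136 ms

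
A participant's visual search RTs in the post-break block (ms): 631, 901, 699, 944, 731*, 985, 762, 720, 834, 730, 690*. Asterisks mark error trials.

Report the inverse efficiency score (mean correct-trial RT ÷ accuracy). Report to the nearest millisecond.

Correct trials (n=9): 631, 901, 699, 944, 985, 762, 720, 834, 730
Mean correct RT = 7206/9 = 800.6667 ms
Proportion correct = 9/11
IES = 800.6667 / (9/11) = 978.593 ms

979 ms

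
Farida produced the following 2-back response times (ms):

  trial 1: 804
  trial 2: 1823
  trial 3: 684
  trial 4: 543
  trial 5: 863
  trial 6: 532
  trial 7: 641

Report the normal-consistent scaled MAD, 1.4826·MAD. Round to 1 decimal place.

Sorted: 532, 543, 641, 684, 804, 863, 1823 → median = 684
|x − 684| sorted: 0, 43, 120, 141, 152, 179, 1139 → MAD = 141
Robust SD ≈ 1.4826 × 141 = 209.047

209.0 ms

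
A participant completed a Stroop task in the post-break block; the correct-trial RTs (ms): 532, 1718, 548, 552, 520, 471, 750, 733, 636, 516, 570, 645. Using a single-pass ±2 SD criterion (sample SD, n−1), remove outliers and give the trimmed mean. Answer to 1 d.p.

588.5 ms

n = 12, ΣRT = 8191, M = 682.583
Σ(x−M)² = 1252222.92; s = √(1252222.92/11) = 337.400
Cutoffs: 682.583 ± 2·337.400 → [7.8, 1357.4]
Outside: 1718 → excluded.
Retained (n=11): Σ = 6473, mean = 6473/11 = 588.455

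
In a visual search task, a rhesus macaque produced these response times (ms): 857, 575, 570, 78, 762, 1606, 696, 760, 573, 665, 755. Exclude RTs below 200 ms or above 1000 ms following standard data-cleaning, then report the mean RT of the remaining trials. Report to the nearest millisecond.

690 ms

Excluded: 78, 1606
Retained (n=9): Σ = 6213
Mean = 6213/9 = 690.3333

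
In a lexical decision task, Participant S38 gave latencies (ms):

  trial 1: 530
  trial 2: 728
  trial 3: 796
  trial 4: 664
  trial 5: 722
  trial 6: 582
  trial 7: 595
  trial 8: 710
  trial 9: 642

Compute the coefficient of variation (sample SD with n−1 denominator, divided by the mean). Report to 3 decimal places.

0.127

n = 9, Σ = 5969, M = 663.2222
Σ(x−M)² = 56919.556; s = √(56919.556/8) = 84.3501
CV = 84.3501 / 663.2222 = 0.12718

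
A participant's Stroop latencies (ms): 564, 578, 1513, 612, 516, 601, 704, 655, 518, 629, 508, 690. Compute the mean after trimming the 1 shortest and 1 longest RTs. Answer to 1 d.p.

Sorted: 508, 516, 518, 564, 578, 601, 612, 629, 655, 690, 704, 1513
Drop lowest 1 (508) and highest 1 (1513)
Remaining (n=10): Σ = 6067, mean = 6067/10 = 606.700

606.7 ms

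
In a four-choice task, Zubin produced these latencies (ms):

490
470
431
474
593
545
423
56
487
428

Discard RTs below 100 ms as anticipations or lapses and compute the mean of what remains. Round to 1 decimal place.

482.3 ms

Excluded: 56
Retained (n=9): Σ = 4341
Mean = 4341/9 = 482.3333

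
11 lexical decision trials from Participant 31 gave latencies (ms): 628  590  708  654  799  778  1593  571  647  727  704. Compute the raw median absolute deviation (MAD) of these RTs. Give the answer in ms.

Sorted: 571, 590, 628, 647, 654, 704, 708, 727, 778, 799, 1593 → median = 704
|x − 704|: 76, 114, 4, 50, 95, 74, 889, 133, 57, 23, 0
Sorted deviations: 0, 4, 23, 50, 57, 74, 76, 95, 114, 133, 889 → MAD = 74

74 ms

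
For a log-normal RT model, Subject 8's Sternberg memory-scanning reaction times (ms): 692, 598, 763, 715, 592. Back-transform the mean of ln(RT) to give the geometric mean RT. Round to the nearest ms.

ln(RT): 6.5396, 6.3936, 6.6373, 6.5723, 6.3835
Mean ln(RT) = 32.5262/5 = 6.50524
Geometric mean = exp(6.50524) = 668.64 ms

669 ms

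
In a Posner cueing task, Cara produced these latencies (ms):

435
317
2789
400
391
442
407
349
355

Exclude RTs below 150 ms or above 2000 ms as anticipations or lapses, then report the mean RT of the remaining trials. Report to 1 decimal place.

387.0 ms

Excluded: 2789
Retained (n=8): Σ = 3096
Mean = 3096/8 = 387.0000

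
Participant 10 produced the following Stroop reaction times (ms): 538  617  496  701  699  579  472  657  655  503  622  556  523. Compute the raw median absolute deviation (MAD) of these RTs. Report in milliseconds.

76 ms

Sorted: 472, 496, 503, 523, 538, 556, 579, 617, 622, 655, 657, 699, 701 → median = 579
|x − 579|: 41, 38, 83, 122, 120, 0, 107, 78, 76, 76, 43, 23, 56
Sorted deviations: 0, 23, 38, 41, 43, 56, 76, 76, 78, 83, 107, 120, 122 → MAD = 76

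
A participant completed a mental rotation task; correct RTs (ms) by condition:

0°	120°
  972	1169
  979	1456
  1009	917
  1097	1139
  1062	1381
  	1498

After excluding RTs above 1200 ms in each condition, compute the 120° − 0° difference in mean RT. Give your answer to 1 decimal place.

120°: exclude 1456, 1381, 1498
M(0°) = 5119/5 = 1023.800
M(120°) = 3225/3 = 1075.000
Difference = 1075.000 − 1023.800 = 51.200 ms

51.2 ms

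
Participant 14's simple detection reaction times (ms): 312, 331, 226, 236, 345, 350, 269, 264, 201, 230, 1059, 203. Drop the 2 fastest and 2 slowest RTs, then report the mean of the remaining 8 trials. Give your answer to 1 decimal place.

276.6 ms

Sorted: 201, 203, 226, 230, 236, 264, 269, 312, 331, 345, 350, 1059
Drop lowest 2 (201, 203) and highest 2 (350, 1059)
Remaining (n=8): Σ = 2213, mean = 2213/8 = 276.625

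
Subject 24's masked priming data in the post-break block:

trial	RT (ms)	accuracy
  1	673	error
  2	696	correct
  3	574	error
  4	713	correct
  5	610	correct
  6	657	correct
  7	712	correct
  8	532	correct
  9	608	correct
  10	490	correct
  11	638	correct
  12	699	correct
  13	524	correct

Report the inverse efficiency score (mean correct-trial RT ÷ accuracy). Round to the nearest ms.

739 ms

Correct trials (n=11): 696, 713, 610, 657, 712, 532, 608, 490, 638, 699, 524
Mean correct RT = 6879/11 = 625.3636 ms
Proportion correct = 11/13
IES = 625.3636 / (11/13) = 739.066 ms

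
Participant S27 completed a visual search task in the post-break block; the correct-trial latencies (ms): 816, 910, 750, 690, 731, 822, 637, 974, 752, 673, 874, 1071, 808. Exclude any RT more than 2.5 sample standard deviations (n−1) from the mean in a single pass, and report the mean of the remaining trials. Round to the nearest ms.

n = 13, ΣRT = 10508, M = 808.308
Σ(x−M)² = 185562.77; s = √(185562.77/12) = 124.353
Cutoffs: 808.308 ± 2.5·124.353 → [497.4, 1119.2]
No RTs fall outside the cutoffs; all 13 retained. Mean = 10508/13 = 808.308

808 ms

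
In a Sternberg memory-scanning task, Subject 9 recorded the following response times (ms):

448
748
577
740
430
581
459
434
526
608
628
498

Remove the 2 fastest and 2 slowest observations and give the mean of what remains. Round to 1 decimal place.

Sorted: 430, 434, 448, 459, 498, 526, 577, 581, 608, 628, 740, 748
Drop lowest 2 (430, 434) and highest 2 (740, 748)
Remaining (n=8): Σ = 4325, mean = 4325/8 = 540.625

540.6 ms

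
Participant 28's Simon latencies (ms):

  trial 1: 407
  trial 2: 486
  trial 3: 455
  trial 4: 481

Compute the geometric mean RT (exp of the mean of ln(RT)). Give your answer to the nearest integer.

ln(RT): 6.0088, 6.1862, 6.1203, 6.1759
Mean ln(RT) = 24.4912/4 = 6.12280
Geometric mean = exp(6.12280) = 456.14 ms

456 ms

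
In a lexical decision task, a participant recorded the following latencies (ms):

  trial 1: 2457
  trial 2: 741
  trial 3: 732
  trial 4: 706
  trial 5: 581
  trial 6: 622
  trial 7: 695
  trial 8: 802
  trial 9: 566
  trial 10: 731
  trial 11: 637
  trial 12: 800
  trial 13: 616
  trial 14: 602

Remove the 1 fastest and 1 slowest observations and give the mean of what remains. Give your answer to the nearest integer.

689 ms

Sorted: 566, 581, 602, 616, 622, 637, 695, 706, 731, 732, 741, 800, 802, 2457
Drop lowest 1 (566) and highest 1 (2457)
Remaining (n=12): Σ = 8265, mean = 8265/12 = 688.750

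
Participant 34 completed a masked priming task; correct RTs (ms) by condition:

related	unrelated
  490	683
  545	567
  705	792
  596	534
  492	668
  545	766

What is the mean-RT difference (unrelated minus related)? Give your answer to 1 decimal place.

M(related) = 3373/6 = 562.167
M(unrelated) = 4010/6 = 668.333
Difference = 668.333 − 562.167 = 106.167 ms

106.2 ms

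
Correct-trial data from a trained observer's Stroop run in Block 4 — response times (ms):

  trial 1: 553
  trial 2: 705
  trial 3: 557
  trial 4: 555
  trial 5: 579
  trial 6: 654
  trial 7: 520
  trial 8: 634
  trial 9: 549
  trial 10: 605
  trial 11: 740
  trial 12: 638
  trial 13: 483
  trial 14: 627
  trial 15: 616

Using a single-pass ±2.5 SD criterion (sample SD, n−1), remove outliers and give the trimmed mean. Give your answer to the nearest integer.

601 ms

n = 15, ΣRT = 9015, M = 601.000
Σ(x−M)² = 66350.00; s = √(66350.00/14) = 68.842
Cutoffs: 601.000 ± 2.5·68.842 → [428.9, 773.1]
No RTs fall outside the cutoffs; all 15 retained. Mean = 9015/15 = 601.000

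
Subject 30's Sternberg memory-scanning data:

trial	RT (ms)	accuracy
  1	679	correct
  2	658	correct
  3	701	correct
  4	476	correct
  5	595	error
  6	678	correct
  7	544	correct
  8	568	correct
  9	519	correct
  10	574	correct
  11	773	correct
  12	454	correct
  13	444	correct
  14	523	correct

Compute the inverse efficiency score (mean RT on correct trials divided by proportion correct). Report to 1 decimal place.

Correct trials (n=13): 679, 658, 701, 476, 678, 544, 568, 519, 574, 773, 454, 444, 523
Mean correct RT = 7591/13 = 583.9231 ms
Proportion correct = 13/14
IES = 583.9231 / (13/14) = 628.840 ms

628.8 ms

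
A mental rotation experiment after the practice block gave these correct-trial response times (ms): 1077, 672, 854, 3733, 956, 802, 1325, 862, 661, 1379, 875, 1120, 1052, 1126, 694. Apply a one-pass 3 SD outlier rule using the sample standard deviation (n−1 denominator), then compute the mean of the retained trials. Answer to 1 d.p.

n = 15, ΣRT = 17188, M = 1145.867
Σ(x−M)² = 7851573.73; s = √(7851573.73/14) = 748.884
Cutoffs: 1145.867 ± 3·748.884 → [-1100.8, 3392.5]
Outside: 3733 → excluded.
Retained (n=14): Σ = 13455, mean = 13455/14 = 961.071

961.1 ms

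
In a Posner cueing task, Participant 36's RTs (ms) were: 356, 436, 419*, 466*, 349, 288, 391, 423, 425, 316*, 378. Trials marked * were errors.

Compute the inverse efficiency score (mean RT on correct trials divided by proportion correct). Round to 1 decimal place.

523.5 ms

Correct trials (n=8): 356, 436, 349, 288, 391, 423, 425, 378
Mean correct RT = 3046/8 = 380.7500 ms
Proportion correct = 8/11
IES = 380.7500 / (8/11) = 523.531 ms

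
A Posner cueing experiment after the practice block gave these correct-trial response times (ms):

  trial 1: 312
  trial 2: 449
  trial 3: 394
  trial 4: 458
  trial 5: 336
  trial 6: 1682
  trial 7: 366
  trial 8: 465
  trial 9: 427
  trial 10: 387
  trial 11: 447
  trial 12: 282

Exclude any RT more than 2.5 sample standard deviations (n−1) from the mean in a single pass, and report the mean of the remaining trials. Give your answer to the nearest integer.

n = 12, ΣRT = 6005, M = 500.417
Σ(x−M)² = 1562574.92; s = √(1562574.92/11) = 376.898
Cutoffs: 500.417 ± 2.5·376.898 → [-441.8, 1442.7]
Outside: 1682 → excluded.
Retained (n=11): Σ = 4323, mean = 4323/11 = 393.000

393 ms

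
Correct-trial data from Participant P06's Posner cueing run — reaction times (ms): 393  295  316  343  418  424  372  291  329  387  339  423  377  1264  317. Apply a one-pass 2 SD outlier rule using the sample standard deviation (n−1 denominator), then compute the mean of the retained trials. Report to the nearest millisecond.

n = 15, ΣRT = 6288, M = 419.200
Σ(x−M)² = 792788.40; s = √(792788.40/14) = 237.966
Cutoffs: 419.200 ± 2·237.966 → [-56.7, 895.1]
Outside: 1264 → excluded.
Retained (n=14): Σ = 5024, mean = 5024/14 = 358.857

359 ms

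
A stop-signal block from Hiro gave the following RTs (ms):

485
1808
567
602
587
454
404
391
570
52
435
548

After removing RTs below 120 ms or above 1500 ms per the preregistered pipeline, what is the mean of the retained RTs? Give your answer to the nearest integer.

Excluded: 52, 1808
Retained (n=10): Σ = 5043
Mean = 5043/10 = 504.3000

504 ms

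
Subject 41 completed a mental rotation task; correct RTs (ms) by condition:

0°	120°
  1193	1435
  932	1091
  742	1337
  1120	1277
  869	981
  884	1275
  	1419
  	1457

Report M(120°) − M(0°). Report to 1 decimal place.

327.3 ms

M(0°) = 5740/6 = 956.667
M(120°) = 10272/8 = 1284.000
Difference = 1284.000 − 956.667 = 327.333 ms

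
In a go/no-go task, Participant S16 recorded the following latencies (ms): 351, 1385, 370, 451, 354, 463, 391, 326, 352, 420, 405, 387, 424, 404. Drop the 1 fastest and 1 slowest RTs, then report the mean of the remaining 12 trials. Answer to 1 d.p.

Sorted: 326, 351, 352, 354, 370, 387, 391, 404, 405, 420, 424, 451, 463, 1385
Drop lowest 1 (326) and highest 1 (1385)
Remaining (n=12): Σ = 4772, mean = 4772/12 = 397.667

397.7 ms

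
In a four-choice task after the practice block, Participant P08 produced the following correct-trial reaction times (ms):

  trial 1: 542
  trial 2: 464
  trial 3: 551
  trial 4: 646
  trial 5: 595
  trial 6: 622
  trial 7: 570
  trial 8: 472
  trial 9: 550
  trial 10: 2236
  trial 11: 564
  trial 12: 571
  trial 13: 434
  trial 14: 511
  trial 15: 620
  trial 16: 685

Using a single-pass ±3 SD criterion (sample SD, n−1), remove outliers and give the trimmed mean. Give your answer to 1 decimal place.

559.8 ms

n = 16, ΣRT = 10633, M = 664.562
Σ(x−M)² = 2701711.94; s = √(2701711.94/15) = 424.399
Cutoffs: 664.562 ± 3·424.399 → [-608.6, 1937.8]
Outside: 2236 → excluded.
Retained (n=15): Σ = 8397, mean = 8397/15 = 559.800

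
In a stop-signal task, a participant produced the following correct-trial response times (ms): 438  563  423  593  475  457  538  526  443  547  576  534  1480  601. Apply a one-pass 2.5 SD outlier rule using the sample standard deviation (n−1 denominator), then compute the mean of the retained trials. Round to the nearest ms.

516 ms

n = 14, ΣRT = 8194, M = 585.286
Σ(x−M)² = 908144.86; s = √(908144.86/13) = 264.305
Cutoffs: 585.286 ± 2.5·264.305 → [-75.5, 1246.0]
Outside: 1480 → excluded.
Retained (n=13): Σ = 6714, mean = 6714/13 = 516.462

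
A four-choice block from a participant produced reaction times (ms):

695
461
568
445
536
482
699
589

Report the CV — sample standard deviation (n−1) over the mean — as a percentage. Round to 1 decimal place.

n = 8, Σ = 4475, M = 559.3750
Σ(x−M)² = 68133.875; s = √(68133.875/7) = 98.6580
CV = 98.6580 / 559.3750 = 0.17637 = 17.637%

17.6%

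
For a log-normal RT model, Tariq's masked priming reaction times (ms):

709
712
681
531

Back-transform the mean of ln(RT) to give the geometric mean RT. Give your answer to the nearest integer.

654 ms

ln(RT): 6.5639, 6.5681, 6.5236, 6.2748
Mean ln(RT) = 25.9303/4 = 6.48256
Geometric mean = exp(6.48256) = 653.65 ms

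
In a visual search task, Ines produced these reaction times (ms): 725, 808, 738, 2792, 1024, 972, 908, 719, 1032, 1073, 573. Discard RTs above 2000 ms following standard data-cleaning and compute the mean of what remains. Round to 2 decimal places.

857.20 ms

Excluded: 2792
Retained (n=10): Σ = 8572
Mean = 8572/10 = 857.2000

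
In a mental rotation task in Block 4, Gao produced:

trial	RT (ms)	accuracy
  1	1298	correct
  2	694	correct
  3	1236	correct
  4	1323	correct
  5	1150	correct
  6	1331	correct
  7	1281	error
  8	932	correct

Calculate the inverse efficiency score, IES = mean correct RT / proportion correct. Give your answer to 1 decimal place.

Correct trials (n=7): 1298, 694, 1236, 1323, 1150, 1331, 932
Mean correct RT = 7964/7 = 1137.7143 ms
Proportion correct = 7/8
IES = 1137.7143 / (7/8) = 1300.245 ms

1300.2 ms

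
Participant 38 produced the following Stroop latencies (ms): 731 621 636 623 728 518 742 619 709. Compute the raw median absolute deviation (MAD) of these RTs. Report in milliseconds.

73 ms

Sorted: 518, 619, 621, 623, 636, 709, 728, 731, 742 → median = 636
|x − 636|: 95, 15, 0, 13, 92, 118, 106, 17, 73
Sorted deviations: 0, 13, 15, 17, 73, 92, 95, 106, 118 → MAD = 73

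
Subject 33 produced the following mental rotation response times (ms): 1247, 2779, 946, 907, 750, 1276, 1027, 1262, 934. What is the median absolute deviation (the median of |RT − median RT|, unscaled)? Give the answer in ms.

220 ms

Sorted: 750, 907, 934, 946, 1027, 1247, 1262, 1276, 2779 → median = 1027
|x − 1027|: 220, 1752, 81, 120, 277, 249, 0, 235, 93
Sorted deviations: 0, 81, 93, 120, 220, 235, 249, 277, 1752 → MAD = 220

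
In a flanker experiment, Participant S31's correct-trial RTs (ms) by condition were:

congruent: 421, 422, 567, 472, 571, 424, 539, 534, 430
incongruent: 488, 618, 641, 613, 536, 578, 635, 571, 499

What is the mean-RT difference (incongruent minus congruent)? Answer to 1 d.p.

M(congruent) = 4380/9 = 486.667
M(incongruent) = 5179/9 = 575.444
Difference = 575.444 − 486.667 = 88.778 ms

88.8 ms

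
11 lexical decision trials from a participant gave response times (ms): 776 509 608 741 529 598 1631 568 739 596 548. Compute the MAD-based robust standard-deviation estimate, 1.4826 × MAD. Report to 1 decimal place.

Sorted: 509, 529, 548, 568, 596, 598, 608, 739, 741, 776, 1631 → median = 598
|x − 598| sorted: 0, 2, 10, 30, 50, 69, 89, 141, 143, 178, 1033 → MAD = 69
Robust SD ≈ 1.4826 × 69 = 102.299

102.3 ms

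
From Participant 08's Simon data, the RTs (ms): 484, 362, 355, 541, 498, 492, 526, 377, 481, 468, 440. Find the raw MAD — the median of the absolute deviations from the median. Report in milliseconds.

Sorted: 355, 362, 377, 440, 468, 481, 484, 492, 498, 526, 541 → median = 481
|x − 481|: 3, 119, 126, 60, 17, 11, 45, 104, 0, 13, 41
Sorted deviations: 0, 3, 11, 13, 17, 41, 45, 60, 104, 119, 126 → MAD = 41

41 ms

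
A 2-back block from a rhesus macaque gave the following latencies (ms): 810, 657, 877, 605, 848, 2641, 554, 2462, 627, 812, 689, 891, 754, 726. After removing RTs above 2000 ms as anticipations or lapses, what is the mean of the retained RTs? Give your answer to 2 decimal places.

Excluded: 2462, 2641
Retained (n=12): Σ = 8850
Mean = 8850/12 = 737.5000

737.50 ms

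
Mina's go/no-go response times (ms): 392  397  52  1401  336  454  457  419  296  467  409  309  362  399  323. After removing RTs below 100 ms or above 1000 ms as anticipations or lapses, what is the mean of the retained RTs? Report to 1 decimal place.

386.2 ms

Excluded: 52, 1401
Retained (n=13): Σ = 5020
Mean = 5020/13 = 386.1538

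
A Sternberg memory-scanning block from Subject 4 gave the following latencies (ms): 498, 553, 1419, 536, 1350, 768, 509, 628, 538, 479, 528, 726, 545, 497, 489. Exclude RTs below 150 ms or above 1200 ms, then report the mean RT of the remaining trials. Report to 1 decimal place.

Excluded: 1350, 1419
Retained (n=13): Σ = 7294
Mean = 7294/13 = 561.0769

561.1 ms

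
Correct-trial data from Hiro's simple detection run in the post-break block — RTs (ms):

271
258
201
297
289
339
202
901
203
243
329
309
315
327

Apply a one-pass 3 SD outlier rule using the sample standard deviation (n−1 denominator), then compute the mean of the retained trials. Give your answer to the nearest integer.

n = 14, ΣRT = 4484, M = 320.286
Σ(x−M)² = 393634.86; s = √(393634.86/13) = 174.010
Cutoffs: 320.286 ± 3·174.010 → [-201.7, 842.3]
Outside: 901 → excluded.
Retained (n=13): Σ = 3583, mean = 3583/13 = 275.615

276 ms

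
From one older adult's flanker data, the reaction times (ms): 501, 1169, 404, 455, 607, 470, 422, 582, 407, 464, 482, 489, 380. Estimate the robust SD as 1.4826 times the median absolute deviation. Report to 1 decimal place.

71.2 ms

Sorted: 380, 404, 407, 422, 455, 464, 470, 482, 489, 501, 582, 607, 1169 → median = 470
|x − 470| sorted: 0, 6, 12, 15, 19, 31, 48, 63, 66, 90, 112, 137, 699 → MAD = 48
Robust SD ≈ 1.4826 × 48 = 71.165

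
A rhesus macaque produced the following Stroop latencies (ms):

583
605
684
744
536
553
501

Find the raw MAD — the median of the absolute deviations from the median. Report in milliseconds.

47 ms

Sorted: 501, 536, 553, 583, 605, 684, 744 → median = 583
|x − 583|: 0, 22, 101, 161, 47, 30, 82
Sorted deviations: 0, 22, 30, 47, 82, 101, 161 → MAD = 47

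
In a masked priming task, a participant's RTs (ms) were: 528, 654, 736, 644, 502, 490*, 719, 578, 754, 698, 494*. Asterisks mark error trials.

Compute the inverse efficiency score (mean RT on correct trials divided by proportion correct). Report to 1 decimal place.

Correct trials (n=9): 528, 654, 736, 644, 502, 719, 578, 754, 698
Mean correct RT = 5813/9 = 645.8889 ms
Proportion correct = 9/11
IES = 645.8889 / (9/11) = 789.420 ms

789.4 ms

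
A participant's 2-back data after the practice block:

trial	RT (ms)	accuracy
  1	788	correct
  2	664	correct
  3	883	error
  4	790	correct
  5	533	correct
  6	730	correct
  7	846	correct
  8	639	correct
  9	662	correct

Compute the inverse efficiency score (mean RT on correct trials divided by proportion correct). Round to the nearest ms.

795 ms

Correct trials (n=8): 788, 664, 790, 533, 730, 846, 639, 662
Mean correct RT = 5652/8 = 706.5000 ms
Proportion correct = 8/9
IES = 706.5000 / (8/9) = 794.812 ms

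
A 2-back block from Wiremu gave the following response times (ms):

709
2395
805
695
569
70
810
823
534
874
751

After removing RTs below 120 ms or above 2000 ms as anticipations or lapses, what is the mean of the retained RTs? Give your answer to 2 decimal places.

Excluded: 70, 2395
Retained (n=9): Σ = 6570
Mean = 6570/9 = 730.0000

730.00 ms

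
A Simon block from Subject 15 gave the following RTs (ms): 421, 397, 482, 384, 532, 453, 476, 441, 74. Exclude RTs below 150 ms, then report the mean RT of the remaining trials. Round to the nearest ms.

448 ms

Excluded: 74
Retained (n=8): Σ = 3586
Mean = 3586/8 = 448.2500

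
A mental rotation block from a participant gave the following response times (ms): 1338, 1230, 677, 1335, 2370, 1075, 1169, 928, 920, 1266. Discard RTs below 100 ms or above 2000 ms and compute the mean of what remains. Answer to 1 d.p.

1104.2 ms

Excluded: 2370
Retained (n=9): Σ = 9938
Mean = 9938/9 = 1104.2222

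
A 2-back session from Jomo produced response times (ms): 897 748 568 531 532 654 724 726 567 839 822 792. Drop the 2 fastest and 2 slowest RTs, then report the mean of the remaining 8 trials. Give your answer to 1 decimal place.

700.1 ms

Sorted: 531, 532, 567, 568, 654, 724, 726, 748, 792, 822, 839, 897
Drop lowest 2 (531, 532) and highest 2 (839, 897)
Remaining (n=8): Σ = 5601, mean = 5601/8 = 700.125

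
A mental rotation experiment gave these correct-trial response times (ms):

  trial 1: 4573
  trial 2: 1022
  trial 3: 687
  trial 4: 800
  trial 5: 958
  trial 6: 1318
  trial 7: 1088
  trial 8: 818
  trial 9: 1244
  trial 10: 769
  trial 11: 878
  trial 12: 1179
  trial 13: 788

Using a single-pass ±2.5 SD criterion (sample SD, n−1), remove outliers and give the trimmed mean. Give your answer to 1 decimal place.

962.4 ms

n = 13, ΣRT = 16122, M = 1240.154
Σ(x−M)² = 12503543.69; s = √(12503543.69/12) = 1020.765
Cutoffs: 1240.154 ± 2.5·1020.765 → [-1311.8, 3792.1]
Outside: 4573 → excluded.
Retained (n=12): Σ = 11549, mean = 11549/12 = 962.417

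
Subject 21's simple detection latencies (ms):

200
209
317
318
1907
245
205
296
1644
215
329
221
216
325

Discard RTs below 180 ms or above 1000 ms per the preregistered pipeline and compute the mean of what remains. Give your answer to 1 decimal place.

Excluded: 1644, 1907
Retained (n=12): Σ = 3096
Mean = 3096/12 = 258.0000

258.0 ms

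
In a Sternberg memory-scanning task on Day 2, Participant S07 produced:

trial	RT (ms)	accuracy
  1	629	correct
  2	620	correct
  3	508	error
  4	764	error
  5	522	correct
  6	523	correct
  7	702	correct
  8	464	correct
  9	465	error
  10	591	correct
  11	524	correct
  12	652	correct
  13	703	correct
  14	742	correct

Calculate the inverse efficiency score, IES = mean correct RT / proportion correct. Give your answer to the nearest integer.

772 ms

Correct trials (n=11): 629, 620, 522, 523, 702, 464, 591, 524, 652, 703, 742
Mean correct RT = 6672/11 = 606.5455 ms
Proportion correct = 11/14
IES = 606.5455 / (11/14) = 771.967 ms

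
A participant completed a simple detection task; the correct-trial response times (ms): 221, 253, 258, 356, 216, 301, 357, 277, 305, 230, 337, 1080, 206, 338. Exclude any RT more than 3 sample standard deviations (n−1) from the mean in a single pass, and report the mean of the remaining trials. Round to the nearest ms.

n = 14, ΣRT = 4735, M = 338.214
Σ(x−M)² = 628714.36; s = √(628714.36/13) = 219.915
Cutoffs: 338.214 ± 3·219.915 → [-321.5, 998.0]
Outside: 1080 → excluded.
Retained (n=13): Σ = 3655, mean = 3655/13 = 281.154

281 ms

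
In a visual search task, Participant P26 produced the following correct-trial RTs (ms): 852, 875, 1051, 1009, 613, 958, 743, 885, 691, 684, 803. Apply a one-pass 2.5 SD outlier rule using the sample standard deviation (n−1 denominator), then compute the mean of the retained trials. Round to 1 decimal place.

n = 11, ΣRT = 9164, M = 833.091
Σ(x−M)² = 198718.91; s = √(198718.91/10) = 140.968
Cutoffs: 833.091 ± 2.5·140.968 → [480.7, 1185.5]
No RTs fall outside the cutoffs; all 11 retained. Mean = 9164/11 = 833.091

833.1 ms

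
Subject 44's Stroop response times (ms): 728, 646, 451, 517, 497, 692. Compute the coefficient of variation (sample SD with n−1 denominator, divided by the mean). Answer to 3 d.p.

n = 6, Σ = 3531, M = 588.5000
Σ(x−M)² = 65869.500; s = √(65869.500/5) = 114.7776
CV = 114.7776 / 588.5000 = 0.19503

0.195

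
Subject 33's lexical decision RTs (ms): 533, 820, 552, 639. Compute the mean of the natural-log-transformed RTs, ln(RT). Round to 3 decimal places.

6.440

ln(RT): 6.2785, 6.7093, 6.3135, 6.4599
Σ ln(RT) = 25.7613
Mean = 25.7613/4 = 6.44032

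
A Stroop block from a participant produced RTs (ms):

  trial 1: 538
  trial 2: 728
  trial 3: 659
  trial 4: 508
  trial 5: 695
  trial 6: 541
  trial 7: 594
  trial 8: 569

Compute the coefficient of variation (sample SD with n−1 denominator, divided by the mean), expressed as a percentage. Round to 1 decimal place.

13.4%

n = 8, Σ = 4832, M = 604.0000
Σ(x−M)² = 45548.000; s = √(45548.000/7) = 80.6651
CV = 80.6651 / 604.0000 = 0.13355 = 13.355%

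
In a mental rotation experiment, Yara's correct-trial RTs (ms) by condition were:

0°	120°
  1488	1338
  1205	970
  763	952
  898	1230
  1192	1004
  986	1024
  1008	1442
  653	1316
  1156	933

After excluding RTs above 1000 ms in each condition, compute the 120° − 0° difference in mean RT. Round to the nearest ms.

127 ms

0°: exclude 1488, 1205, 1192, 1008, 1156
120°: exclude 1338, 1230, 1004, 1024, 1442, 1316
M(0°) = 3300/4 = 825.000
M(120°) = 2855/3 = 951.667
Difference = 951.667 − 825.000 = 126.667 ms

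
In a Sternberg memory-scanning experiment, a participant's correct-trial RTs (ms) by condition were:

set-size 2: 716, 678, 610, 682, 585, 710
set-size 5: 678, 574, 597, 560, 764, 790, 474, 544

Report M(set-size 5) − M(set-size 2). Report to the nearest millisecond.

M(set-size 2) = 3981/6 = 663.500
M(set-size 5) = 4981/8 = 622.625
Difference = 622.625 − 663.500 = -40.875 ms

-41 ms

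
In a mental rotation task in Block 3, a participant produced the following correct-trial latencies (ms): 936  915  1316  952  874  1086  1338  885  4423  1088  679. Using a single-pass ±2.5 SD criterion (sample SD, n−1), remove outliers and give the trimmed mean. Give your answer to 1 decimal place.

n = 11, ΣRT = 14492, M = 1317.455
Σ(x−M)² = 10983384.73; s = √(10983384.73/10) = 1048.016
Cutoffs: 1317.455 ± 2.5·1048.016 → [-1302.6, 3937.5]
Outside: 4423 → excluded.
Retained (n=10): Σ = 10069, mean = 10069/10 = 1006.900

1006.9 ms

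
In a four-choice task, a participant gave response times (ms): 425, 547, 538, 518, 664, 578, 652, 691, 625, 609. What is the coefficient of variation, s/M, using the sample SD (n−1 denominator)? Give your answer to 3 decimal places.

0.137

n = 10, Σ = 5847, M = 584.7000
Σ(x−M)² = 57932.100; s = √(57932.100/9) = 80.2303
CV = 80.2303 / 584.7000 = 0.13722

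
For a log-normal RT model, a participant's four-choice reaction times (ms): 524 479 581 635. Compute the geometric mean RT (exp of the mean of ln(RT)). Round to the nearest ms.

ln(RT): 6.2615, 6.1717, 6.3648, 6.4536
Mean ln(RT) = 25.2516/4 = 6.31289
Geometric mean = exp(6.31289) = 551.64 ms

552 ms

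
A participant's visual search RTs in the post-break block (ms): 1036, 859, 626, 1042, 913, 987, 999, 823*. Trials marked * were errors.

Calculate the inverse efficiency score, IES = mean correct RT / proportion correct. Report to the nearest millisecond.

Correct trials (n=7): 1036, 859, 626, 1042, 913, 987, 999
Mean correct RT = 6462/7 = 923.1429 ms
Proportion correct = 7/8
IES = 923.1429 / (7/8) = 1055.020 ms

1055 ms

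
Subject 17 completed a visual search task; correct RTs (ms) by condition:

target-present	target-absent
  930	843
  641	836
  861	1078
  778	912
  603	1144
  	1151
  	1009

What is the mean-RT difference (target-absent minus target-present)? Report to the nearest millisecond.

M(target-present) = 3813/5 = 762.600
M(target-absent) = 6973/7 = 996.143
Difference = 996.143 − 762.600 = 233.543 ms

234 ms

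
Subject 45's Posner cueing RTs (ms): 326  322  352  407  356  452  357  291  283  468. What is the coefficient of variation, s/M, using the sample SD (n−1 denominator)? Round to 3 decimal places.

0.174

n = 10, Σ = 3614, M = 361.4000
Σ(x−M)² = 35696.400; s = √(35696.400/9) = 62.9783
CV = 62.9783 / 361.4000 = 0.17426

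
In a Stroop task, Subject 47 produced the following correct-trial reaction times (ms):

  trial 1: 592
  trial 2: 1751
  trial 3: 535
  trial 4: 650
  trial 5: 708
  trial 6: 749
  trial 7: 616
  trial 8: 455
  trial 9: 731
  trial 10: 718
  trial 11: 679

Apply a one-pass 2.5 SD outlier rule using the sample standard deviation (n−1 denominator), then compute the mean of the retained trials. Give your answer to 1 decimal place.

n = 11, ΣRT = 8184, M = 744.000
Σ(x−M)² = 1195966.00; s = √(1195966.00/10) = 345.827
Cutoffs: 744.000 ± 2.5·345.827 → [-120.6, 1608.6]
Outside: 1751 → excluded.
Retained (n=10): Σ = 6433, mean = 6433/10 = 643.300

643.3 ms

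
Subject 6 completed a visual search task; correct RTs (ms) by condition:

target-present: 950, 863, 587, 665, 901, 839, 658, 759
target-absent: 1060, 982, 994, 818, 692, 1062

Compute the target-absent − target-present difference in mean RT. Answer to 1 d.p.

M(target-present) = 6222/8 = 777.750
M(target-absent) = 5608/6 = 934.667
Difference = 934.667 − 777.750 = 156.917 ms

156.9 ms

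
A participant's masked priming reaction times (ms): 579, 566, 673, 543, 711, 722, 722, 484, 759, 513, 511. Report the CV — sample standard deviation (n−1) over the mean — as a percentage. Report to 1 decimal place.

16.5%

n = 11, Σ = 6783, M = 616.6364
Σ(x−M)² = 103446.545; s = √(103446.545/10) = 101.7087
CV = 101.7087 / 616.6364 = 0.16494 = 16.494%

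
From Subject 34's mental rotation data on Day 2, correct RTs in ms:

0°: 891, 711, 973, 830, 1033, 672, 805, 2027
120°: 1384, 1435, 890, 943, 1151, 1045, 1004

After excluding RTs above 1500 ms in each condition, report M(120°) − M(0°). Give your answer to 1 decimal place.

0°: exclude 2027
M(0°) = 5915/7 = 845.000
M(120°) = 7852/7 = 1121.714
Difference = 1121.714 − 845.000 = 276.714 ms

276.7 ms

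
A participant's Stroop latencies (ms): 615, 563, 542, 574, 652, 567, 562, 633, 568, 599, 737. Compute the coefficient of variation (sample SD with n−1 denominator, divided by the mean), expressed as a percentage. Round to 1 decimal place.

n = 11, Σ = 6612, M = 601.0909
Σ(x−M)² = 31740.909; s = √(31740.909/10) = 56.3391
CV = 56.3391 / 601.0909 = 0.09373 = 9.373%

9.4%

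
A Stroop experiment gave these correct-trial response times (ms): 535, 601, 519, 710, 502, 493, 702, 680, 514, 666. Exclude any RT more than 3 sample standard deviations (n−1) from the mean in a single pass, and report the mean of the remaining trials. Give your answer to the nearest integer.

n = 10, ΣRT = 5922, M = 592.200
Σ(x−M)² = 71887.60; s = √(71887.60/9) = 89.373
Cutoffs: 592.200 ± 3·89.373 → [324.1, 860.3]
No RTs fall outside the cutoffs; all 10 retained. Mean = 5922/10 = 592.200

592 ms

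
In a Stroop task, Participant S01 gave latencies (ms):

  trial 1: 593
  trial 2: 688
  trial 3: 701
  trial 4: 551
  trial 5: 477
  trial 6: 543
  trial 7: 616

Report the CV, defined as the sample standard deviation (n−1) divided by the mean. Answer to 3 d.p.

0.135

n = 7, Σ = 4169, M = 595.5714
Σ(x−M)² = 38891.714; s = √(38891.714/6) = 80.5106
CV = 80.5106 / 595.5714 = 0.13518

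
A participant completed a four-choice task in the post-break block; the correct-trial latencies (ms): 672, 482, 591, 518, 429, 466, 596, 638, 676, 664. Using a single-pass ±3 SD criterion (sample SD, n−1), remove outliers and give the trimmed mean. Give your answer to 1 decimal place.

n = 10, ΣRT = 5732, M = 573.200
Σ(x−M)² = 77259.60; s = √(77259.60/9) = 92.652
Cutoffs: 573.200 ± 3·92.652 → [295.2, 851.2]
No RTs fall outside the cutoffs; all 10 retained. Mean = 5732/10 = 573.200

573.2 ms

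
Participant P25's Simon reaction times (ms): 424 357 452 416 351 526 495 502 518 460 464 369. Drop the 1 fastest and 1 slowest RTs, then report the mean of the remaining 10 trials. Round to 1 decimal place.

Sorted: 351, 357, 369, 416, 424, 452, 460, 464, 495, 502, 518, 526
Drop lowest 1 (351) and highest 1 (526)
Remaining (n=10): Σ = 4457, mean = 4457/10 = 445.700

445.7 ms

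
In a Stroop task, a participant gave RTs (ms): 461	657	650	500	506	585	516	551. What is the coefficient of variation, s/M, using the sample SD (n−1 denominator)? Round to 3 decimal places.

0.130

n = 8, Σ = 4426, M = 553.2500
Σ(x−M)² = 36103.500; s = √(36103.500/7) = 71.8167
CV = 71.8167 / 553.2500 = 0.12981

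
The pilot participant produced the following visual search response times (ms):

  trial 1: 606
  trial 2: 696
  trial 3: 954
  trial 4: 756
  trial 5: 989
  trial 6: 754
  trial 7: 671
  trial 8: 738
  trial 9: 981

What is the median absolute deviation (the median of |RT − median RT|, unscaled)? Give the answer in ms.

83 ms

Sorted: 606, 671, 696, 738, 754, 756, 954, 981, 989 → median = 754
|x − 754|: 148, 58, 200, 2, 235, 0, 83, 16, 227
Sorted deviations: 0, 2, 16, 58, 83, 148, 200, 227, 235 → MAD = 83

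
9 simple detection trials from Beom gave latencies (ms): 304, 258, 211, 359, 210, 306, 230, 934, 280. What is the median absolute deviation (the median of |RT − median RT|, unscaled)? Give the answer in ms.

50 ms

Sorted: 210, 211, 230, 258, 280, 304, 306, 359, 934 → median = 280
|x − 280|: 24, 22, 69, 79, 70, 26, 50, 654, 0
Sorted deviations: 0, 22, 24, 26, 50, 69, 70, 79, 654 → MAD = 50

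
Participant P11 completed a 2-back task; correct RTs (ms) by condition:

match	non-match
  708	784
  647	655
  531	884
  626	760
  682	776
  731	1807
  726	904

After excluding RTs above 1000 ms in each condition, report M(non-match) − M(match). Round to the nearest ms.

non-match: exclude 1807
M(match) = 4651/7 = 664.429
M(non-match) = 4763/6 = 793.833
Difference = 793.833 − 664.429 = 129.405 ms

129 ms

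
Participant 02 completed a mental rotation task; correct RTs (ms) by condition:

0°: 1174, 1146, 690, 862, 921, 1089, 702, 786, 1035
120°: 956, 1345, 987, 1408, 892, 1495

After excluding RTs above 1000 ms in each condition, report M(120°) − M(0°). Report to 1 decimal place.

152.8 ms

0°: exclude 1174, 1146, 1089, 1035
120°: exclude 1345, 1408, 1495
M(0°) = 3961/5 = 792.200
M(120°) = 2835/3 = 945.000
Difference = 945.000 − 792.200 = 152.800 ms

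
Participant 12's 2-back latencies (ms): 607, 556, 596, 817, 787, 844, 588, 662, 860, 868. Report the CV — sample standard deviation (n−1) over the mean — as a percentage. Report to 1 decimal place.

n = 10, Σ = 7185, M = 718.5000
Σ(x−M)² = 146584.500; s = √(146584.500/9) = 127.6212
CV = 127.6212 / 718.5000 = 0.17762 = 17.762%

17.8%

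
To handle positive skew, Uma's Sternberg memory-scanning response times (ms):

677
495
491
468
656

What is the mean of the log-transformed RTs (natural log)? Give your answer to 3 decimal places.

6.311

ln(RT): 6.5177, 6.2046, 6.1964, 6.1485, 6.4862
Σ ln(RT) = 31.5533
Mean = 31.5533/5 = 6.31066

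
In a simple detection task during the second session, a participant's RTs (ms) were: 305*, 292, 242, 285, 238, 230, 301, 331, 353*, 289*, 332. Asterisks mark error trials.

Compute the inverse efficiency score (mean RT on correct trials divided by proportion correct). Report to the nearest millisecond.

387 ms

Correct trials (n=8): 292, 242, 285, 238, 230, 301, 331, 332
Mean correct RT = 2251/8 = 281.3750 ms
Proportion correct = 8/11
IES = 281.3750 / (8/11) = 386.891 ms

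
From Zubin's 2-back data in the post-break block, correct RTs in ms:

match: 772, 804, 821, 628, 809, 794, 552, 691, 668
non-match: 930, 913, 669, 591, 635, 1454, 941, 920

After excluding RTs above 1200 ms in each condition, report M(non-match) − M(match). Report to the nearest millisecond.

non-match: exclude 1454
M(match) = 6539/9 = 726.556
M(non-match) = 5599/7 = 799.857
Difference = 799.857 − 726.556 = 73.302 ms

73 ms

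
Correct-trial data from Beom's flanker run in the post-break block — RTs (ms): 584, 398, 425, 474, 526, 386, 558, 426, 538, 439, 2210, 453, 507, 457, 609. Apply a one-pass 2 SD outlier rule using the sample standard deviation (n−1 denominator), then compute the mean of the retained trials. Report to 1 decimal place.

484.3 ms

n = 15, ΣRT = 8990, M = 599.333
Σ(x−M)² = 2843519.33; s = √(2843519.33/14) = 450.676
Cutoffs: 599.333 ± 2·450.676 → [-302.0, 1500.7]
Outside: 2210 → excluded.
Retained (n=14): Σ = 6780, mean = 6780/14 = 484.286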